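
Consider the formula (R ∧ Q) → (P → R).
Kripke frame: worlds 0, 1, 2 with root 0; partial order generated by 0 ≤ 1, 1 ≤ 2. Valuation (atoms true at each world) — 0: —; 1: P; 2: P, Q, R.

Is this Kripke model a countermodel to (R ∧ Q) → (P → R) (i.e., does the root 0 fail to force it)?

No

0 ⊩ (R ∧ Q) → (P → R): every world accessible from 0 that forces R ∧ Q (namely 2) also forces P → R.
So the root 0 forces (R ∧ Q) → (P → R); the model is not a countermodel.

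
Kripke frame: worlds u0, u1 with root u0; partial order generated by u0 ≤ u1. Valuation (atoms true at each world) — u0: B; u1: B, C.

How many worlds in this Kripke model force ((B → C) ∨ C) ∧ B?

u0: does not force it — u0 ⊮ ((B → C) ∨ C) ∧ B since u0 fails (B → C) ∨ C.
u1: forces it.
Worlds forcing the formula: {u1}.

1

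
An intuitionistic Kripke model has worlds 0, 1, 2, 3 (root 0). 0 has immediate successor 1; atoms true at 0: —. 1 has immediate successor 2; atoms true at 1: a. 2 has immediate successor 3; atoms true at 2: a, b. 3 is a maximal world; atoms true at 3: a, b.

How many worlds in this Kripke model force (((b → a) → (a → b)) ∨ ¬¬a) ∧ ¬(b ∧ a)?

0

0: does not force it — 0 ⊮ (((b → a) → (a → b)) ∨ ¬¬a) ∧ ¬(b ∧ a) since 0 fails ¬(b ∧ a).
1: does not force it.
2: does not force it.
3: does not force it.
Worlds forcing the formula: { }.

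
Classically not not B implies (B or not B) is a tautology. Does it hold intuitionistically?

This is a variant of double-negation elimination (deriving excluded middle from double negation), which is not intuitionistically valid.
A Kripke countermodel: worlds s0, s1; order generated by s0 <= s1; atoms true at each world — s0:{}; s1:{B}.
s0 does not force not not B implies (B or not B): already at s0 itself, s0 forces not not B but s0 does not force B or not B.
s0 does not force B or not B: neither disjunct is forced at s0.
s0 lacks atom B, so s0 does not force B.
So the root s0 does not force the formula.

No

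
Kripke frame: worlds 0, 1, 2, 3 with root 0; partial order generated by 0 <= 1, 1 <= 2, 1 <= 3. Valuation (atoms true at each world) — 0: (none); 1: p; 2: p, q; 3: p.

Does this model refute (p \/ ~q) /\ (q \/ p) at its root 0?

0 ||-/- (p \/ ~q) /\ (q \/ p) since 0 fails p \/ ~q.
So the root 0 does not force (p \/ ~q) /\ (q \/ p); the model is a countermodel.

Yes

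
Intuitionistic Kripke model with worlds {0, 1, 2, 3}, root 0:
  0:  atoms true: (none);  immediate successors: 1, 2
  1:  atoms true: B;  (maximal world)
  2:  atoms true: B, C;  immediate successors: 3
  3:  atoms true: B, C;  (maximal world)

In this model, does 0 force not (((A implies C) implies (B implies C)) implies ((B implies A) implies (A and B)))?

No

0 does not force not (((A implies C) implies (B implies C)) implies ((B implies A) implies (A and B))) since 0 is accessible from 0 and 0 forces ((A implies C) implies (B implies C)) implies ((B implies A) implies (A and B)).
0 forces ((A implies C) implies (B implies C)) implies ((B implies A) implies (A and B)): every world accessible from 0 that forces (A implies C) implies (B implies C) (namely 2, 3) also forces (B implies A) implies (A and B).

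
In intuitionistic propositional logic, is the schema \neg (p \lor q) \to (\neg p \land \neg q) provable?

This is a constructively valid De Morgan direction (negated disjunction to conjunction of negations), which is intuitionistically derivable.
From \neg (p \lor q): if p held then p \lor q would, contradiction — so \neg p; similarly \neg q.

Yes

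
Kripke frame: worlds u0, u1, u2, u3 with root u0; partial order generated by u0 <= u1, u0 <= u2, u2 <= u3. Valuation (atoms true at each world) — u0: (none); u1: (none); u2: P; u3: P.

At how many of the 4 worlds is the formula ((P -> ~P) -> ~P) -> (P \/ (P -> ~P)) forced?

u0: does not force it — u0 ||-/- ((P -> ~P) -> ~P) -> (P \/ (P -> ~P)): already at u0 itself, u0 ||- (P -> ~P) -> ~P but u0 ||-/- P \/ (P -> ~P).
u1: forces it.
u2: forces it.
u3: forces it.
Worlds forcing the formula: {u1, u2, u3}.

3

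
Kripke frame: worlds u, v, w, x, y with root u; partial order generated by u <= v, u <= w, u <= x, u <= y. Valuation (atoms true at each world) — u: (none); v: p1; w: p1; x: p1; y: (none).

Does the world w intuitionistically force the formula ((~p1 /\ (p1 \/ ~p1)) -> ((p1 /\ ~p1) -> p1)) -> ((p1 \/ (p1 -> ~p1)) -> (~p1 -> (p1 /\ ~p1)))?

w ||- ((~p1 /\ (p1 \/ ~p1)) -> ((p1 /\ ~p1) -> p1)) -> ((p1 \/ (p1 -> ~p1)) -> (~p1 -> (p1 /\ ~p1))): every world accessible from w that forces (~p1 /\ (p1 \/ ~p1)) -> ((p1 /\ ~p1) -> p1) (namely w) also forces (p1 \/ (p1 -> ~p1)) -> (~p1 -> (p1 /\ ~p1)).

Yes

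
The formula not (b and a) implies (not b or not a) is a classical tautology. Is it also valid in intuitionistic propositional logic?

This is the constructively invalid direction of De Morgan's law for conjunction, which is not intuitionistically valid.
A Kripke countermodel: worlds u, v, w; order generated by u <= v, u <= w; atoms true at each world — u:{}; v:{b}; w:{a}.
u does not force not (b and a) implies (not b or not a): already at u itself, u forces not (b and a) but u does not force not b or not a.
u does not force not b or not a: neither disjunct is forced at u.
u does not force not b since v is accessible from u and v forces b.
So the root u does not force the formula.

No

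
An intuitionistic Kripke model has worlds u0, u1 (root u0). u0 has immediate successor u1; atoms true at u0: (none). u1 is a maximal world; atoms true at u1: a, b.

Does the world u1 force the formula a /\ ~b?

No

u1 ||-/- a /\ ~b since u1 fails ~b.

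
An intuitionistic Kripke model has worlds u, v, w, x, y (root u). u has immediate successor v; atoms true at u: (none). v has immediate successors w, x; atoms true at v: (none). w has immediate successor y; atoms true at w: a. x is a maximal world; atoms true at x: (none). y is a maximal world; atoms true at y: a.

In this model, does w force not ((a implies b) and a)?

w forces not ((a implies b) and a): no world accessible from w forces (a implies b) and a.

Yes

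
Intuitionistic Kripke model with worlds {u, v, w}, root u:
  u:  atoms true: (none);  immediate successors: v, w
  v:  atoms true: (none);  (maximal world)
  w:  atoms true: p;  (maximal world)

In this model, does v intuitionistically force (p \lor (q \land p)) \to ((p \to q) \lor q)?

Yes

v \Vdash (p \lor (q \land p)) \to ((p \to q) \lor q) vacuously: no world accessible from v forces the antecedent p \lor (q \land p).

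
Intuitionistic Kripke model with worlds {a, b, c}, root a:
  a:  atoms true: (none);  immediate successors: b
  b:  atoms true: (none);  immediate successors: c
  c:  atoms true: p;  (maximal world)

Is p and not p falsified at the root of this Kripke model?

Yes

a does not force p and not p since a fails p.
So the root a does not force p and not p; the model is a countermodel.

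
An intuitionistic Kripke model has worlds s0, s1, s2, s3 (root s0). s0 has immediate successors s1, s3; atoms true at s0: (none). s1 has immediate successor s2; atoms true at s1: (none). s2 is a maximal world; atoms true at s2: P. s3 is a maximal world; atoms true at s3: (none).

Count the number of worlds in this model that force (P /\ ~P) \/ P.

1

s0: does not force it — s0 ||-/- (P /\ ~P) \/ P: neither disjunct is forced at s0.
s1: does not force it — s1 ||-/- (P /\ ~P) \/ P: neither disjunct is forced at s1.
s2: forces it.
s3: does not force it — s3 ||-/- (P /\ ~P) \/ P: neither disjunct is forced at s3.
Worlds forcing the formula: {s2}.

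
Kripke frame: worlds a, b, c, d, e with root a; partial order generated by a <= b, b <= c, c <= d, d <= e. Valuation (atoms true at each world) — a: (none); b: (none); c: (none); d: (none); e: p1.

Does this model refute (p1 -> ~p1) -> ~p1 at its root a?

a ||- (p1 -> ~p1) -> ~p1 vacuously: no world accessible from a forces the antecedent p1 -> ~p1.
So the root a forces (p1 -> ~p1) -> ~p1; the model is not a countermodel.

No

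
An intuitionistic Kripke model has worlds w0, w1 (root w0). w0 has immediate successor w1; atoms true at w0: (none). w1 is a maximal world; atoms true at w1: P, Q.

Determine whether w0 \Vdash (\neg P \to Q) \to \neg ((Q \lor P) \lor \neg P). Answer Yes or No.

No

w0 \nVdash (\neg P \to Q) \to \neg ((Q \lor P) \lor \neg P): already at w0 itself, w0 \Vdash \neg P \to Q but w0 \nVdash \neg ((Q \lor P) \lor \neg P).
w0 \nVdash \neg ((Q \lor P) \lor \neg P) since w1 is accessible from w0 and w1 \Vdash (Q \lor P) \lor \neg P.
w1 \Vdash (Q \lor P) \lor \neg P via the disjunct Q \lor P.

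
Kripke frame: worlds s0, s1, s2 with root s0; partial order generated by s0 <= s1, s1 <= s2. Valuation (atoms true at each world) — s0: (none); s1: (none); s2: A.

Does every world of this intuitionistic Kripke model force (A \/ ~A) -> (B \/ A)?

Yes

s0 ||- (A \/ ~A) -> (B \/ A): every world accessible from s0 that forces A \/ ~A (namely s2) also forces B \/ A.
Since the root s0 forces (A \/ ~A) -> (B \/ A) and forcing is persistent (monotone upward), every world forces it.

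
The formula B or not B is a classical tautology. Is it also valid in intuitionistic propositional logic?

No

This is the law of excluded middle, which is not intuitionistically valid.
A Kripke countermodel: worlds w0, w1; order generated by w0 <= w1; atoms true at each world — w0:{}; w1:{B}.
w0 does not force B or not B: neither disjunct is forced at w0.
w0 lacks atom B, so w0 does not force B.
So the root w0 does not force the formula.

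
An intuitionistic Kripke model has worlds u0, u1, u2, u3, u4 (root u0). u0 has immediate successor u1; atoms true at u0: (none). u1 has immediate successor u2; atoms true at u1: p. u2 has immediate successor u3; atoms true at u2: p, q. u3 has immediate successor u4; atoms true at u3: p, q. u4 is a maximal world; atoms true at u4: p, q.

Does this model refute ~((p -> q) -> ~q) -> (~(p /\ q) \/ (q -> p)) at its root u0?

u0 ||- ~((p -> q) -> ~q) -> (~(p /\ q) \/ (q -> p)): every world accessible from u0 that forces ~((p -> q) -> ~q) (namely u0, u1, u2, u3, u4) also forces ~(p /\ q) \/ (q -> p).
So the root u0 forces ~((p -> q) -> ~q) -> (~(p /\ q) \/ (q -> p)); the model is not a countermodel.

No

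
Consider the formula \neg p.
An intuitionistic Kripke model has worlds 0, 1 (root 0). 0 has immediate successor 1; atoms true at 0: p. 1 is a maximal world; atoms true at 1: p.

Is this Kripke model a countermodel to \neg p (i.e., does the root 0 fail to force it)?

0 \nVdash \neg p since 0 is accessible from 0 and 0 \Vdash p.
So the root 0 does not force \neg p; the model is a countermodel.

Yes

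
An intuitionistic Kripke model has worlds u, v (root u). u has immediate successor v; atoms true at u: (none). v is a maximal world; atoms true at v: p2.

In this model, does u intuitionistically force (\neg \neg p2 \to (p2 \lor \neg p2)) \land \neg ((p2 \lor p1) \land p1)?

u \nVdash (\neg \neg p2 \to (p2 \lor \neg p2)) \land \neg ((p2 \lor p1) \land p1) since u fails \neg \neg p2 \to (p2 \lor \neg p2).

No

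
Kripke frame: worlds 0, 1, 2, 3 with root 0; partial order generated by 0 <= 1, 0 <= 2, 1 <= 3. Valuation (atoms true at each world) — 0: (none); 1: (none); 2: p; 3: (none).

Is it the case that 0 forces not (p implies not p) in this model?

0 does not force not (p implies not p) since 1 is accessible from 0 and 1 forces p implies not p.
1 forces p implies not p vacuously: no world accessible from 1 forces the antecedent p.

No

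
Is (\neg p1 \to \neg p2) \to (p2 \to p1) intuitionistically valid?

This is the converse of contraposition, which is not intuitionistically valid.
A Kripke countermodel: worlds u0, u1; order generated by u0 \le u1; atoms true at each world — u0:{p2}; u1:{p1,p2}.
u0 \nVdash (\neg p1 \to \neg p2) \to (p2 \to p1): already at u0 itself, u0 \Vdash \neg p1 \to \neg p2 but u0 \nVdash p2 \to p1.
u0 \nVdash p2 \to p1: already at u0 itself, u0 \Vdash p2 but u0 \nVdash p1.
u0 lacks atom p1, so u0 \nVdash p1.
So the root u0 does not force the formula.

No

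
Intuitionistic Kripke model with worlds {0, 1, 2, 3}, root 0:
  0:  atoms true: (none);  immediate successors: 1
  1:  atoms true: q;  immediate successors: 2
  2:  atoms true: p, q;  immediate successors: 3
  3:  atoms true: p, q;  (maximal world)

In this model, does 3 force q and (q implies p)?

Yes

3 forces q and (q implies p) since 3 forces both conjuncts.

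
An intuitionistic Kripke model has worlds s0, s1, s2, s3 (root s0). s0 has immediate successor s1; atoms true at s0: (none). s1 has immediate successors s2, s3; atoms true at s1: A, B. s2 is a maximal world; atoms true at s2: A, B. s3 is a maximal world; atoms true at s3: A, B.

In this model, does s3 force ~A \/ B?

s3 ||- ~A \/ B via the disjunct B.

Yes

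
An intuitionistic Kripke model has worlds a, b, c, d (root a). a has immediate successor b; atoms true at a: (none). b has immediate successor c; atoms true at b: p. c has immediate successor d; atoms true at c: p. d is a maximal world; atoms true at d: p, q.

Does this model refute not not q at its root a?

No

a forces not not q: no world accessible from a forces not q.
So the root a forces not not q; the model is not a countermodel.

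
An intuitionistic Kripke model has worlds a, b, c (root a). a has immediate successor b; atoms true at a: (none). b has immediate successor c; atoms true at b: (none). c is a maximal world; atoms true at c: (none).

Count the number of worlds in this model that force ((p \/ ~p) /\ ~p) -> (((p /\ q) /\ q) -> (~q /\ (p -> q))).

3

a: forces it.
b: forces it.
c: forces it.
Worlds forcing the formula: {a, b, c}.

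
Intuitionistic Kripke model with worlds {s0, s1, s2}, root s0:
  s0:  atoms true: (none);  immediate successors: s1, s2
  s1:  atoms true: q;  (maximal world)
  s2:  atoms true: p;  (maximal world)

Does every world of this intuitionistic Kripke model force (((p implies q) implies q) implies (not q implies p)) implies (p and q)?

Not every world: s0 does not force (((p implies q) implies q) implies (not q implies p)) implies (p and q).
s0 does not force (((p implies q) implies q) implies (not q implies p)) implies (p and q): already at s0 itself, s0 forces ((p implies q) implies q) implies (not q implies p) but s0 does not force p and q.
s0 does not force p and q since s0 fails p.

No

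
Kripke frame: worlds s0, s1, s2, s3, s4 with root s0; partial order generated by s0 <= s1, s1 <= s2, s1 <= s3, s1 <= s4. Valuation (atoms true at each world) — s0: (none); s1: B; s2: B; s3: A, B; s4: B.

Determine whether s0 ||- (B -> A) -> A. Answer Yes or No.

s0 ||- (B -> A) -> A: every world accessible from s0 that forces B -> A (namely s3) also forces A.

Yes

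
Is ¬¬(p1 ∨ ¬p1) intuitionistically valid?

This is the double negation of excluded middle, which is intuitionistically derivable.
Assuming ¬(p1 ∨ ¬p1): from p1 we'd get p1 ∨ ¬p1, so ¬p1; but then p1 ∨ ¬p1 again — contradiction. Hence ¬¬(p1 ∨ ¬p1).

Yes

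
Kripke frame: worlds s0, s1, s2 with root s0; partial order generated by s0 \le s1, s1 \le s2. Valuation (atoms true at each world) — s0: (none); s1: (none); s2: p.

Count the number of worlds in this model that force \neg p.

s0: does not force it — s0 \nVdash \neg p since s2 is accessible from s0 and s2 \Vdash p.
s1: does not force it — s1 \nVdash \neg p since s2 is accessible from s1 and s2 \Vdash p.
s2: does not force it.
Worlds forcing the formula: { }.

0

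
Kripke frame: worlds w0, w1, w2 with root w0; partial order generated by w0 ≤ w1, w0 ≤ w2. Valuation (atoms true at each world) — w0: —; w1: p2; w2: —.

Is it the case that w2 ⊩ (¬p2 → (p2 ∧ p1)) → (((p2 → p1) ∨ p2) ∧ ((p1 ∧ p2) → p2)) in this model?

Yes

w2 ⊩ (¬p2 → (p2 ∧ p1)) → (((p2 → p1) ∨ p2) ∧ ((p1 ∧ p2) → p2)) vacuously: no world accessible from w2 forces the antecedent ¬p2 → (p2 ∧ p1).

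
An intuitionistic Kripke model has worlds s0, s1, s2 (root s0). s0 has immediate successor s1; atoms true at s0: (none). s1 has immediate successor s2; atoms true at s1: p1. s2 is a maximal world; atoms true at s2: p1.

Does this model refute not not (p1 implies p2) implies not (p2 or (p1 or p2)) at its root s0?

s0 forces not not (p1 implies p2) implies not (p2 or (p1 or p2)) vacuously: no world accessible from s0 forces the antecedent not not (p1 implies p2).
So the root s0 forces not not (p1 implies p2) implies not (p2 or (p1 or p2)); the model is not a countermodel.

No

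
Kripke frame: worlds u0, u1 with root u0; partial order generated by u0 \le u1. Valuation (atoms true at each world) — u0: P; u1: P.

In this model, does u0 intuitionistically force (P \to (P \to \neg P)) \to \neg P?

u0 \Vdash (P \to (P \to \neg P)) \to \neg P vacuously: no world accessible from u0 forces the antecedent P \to (P \to \neg P).

Yes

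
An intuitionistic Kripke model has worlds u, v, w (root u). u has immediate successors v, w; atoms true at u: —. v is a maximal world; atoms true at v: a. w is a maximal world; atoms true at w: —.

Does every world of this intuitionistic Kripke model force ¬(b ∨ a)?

Not every world: u ⊮ ¬(b ∨ a).
u ⊮ ¬(b ∨ a) since v is accessible from u and v ⊩ b ∨ a.
v ⊩ b ∨ a via the disjunct a.

No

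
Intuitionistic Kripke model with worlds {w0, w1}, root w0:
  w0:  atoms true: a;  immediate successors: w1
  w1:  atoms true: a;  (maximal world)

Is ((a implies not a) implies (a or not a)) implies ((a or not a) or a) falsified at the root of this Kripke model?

No

w0 forces ((a implies not a) implies (a or not a)) implies ((a or not a) or a): every world accessible from w0 that forces (a implies not a) implies (a or not a) (namely w0, w1) also forces (a or not a) or a.
So the root w0 forces ((a implies not a) implies (a or not a)) implies ((a or not a) or a); the model is not a countermodel.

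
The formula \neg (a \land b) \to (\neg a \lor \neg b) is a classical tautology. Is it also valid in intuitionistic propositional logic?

This is the constructively invalid direction of De Morgan's law for conjunction, which is not intuitionistically valid.
A Kripke countermodel: worlds u0, u1, u2; order generated by u0 \le u1, u0 \le u2; atoms true at each world — u0:{}; u1:{a}; u2:{b}.
u0 \nVdash \neg (a \land b) \to (\neg a \lor \neg b): already at u0 itself, u0 \Vdash \neg (a \land b) but u0 \nVdash \neg a \lor \neg b.
u0 \nVdash \neg a \lor \neg b: neither disjunct is forced at u0.
u0 \nVdash \neg a since u1 is accessible from u0 and u1 \Vdash a.
So the root u0 does not force the formula.

No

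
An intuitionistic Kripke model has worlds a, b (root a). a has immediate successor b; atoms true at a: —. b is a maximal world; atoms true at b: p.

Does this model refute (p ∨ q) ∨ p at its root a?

Yes

a ⊮ (p ∨ q) ∨ p: neither disjunct is forced at a.
a ⊮ p ∨ q: neither disjunct is forced at a.
a lacks atom p, so a ⊮ p.
So the root a does not force (p ∨ q) ∨ p; the model is a countermodel.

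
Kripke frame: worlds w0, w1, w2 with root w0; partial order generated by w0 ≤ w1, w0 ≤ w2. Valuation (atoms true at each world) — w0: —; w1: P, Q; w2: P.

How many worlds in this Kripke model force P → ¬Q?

w0: does not force it — w0 ⊮ P → ¬Q: at the accessible world w1, w1 ⊩ P but w1 ⊮ ¬Q.
w1: does not force it — w1 ⊮ P → ¬Q: already at w1 itself, w1 ⊩ P but w1 ⊮ ¬Q.
w2: forces it.
Worlds forcing the formula: {w2}.

1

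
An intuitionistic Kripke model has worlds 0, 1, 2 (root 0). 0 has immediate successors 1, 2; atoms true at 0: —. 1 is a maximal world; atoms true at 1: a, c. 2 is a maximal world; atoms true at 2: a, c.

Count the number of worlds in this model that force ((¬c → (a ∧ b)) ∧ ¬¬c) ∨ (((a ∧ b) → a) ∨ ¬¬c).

0: forces it.
1: forces it.
2: forces it.
Worlds forcing the formula: {0, 1, 2}.

3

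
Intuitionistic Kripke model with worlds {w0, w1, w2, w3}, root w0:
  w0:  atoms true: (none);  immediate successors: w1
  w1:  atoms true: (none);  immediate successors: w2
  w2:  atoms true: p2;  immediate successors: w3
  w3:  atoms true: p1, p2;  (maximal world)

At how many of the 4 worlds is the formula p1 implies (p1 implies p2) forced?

w0: forces it.
w1: forces it.
w2: forces it.
w3: forces it.
Worlds forcing the formula: {w0, w1, w2, w3}.

4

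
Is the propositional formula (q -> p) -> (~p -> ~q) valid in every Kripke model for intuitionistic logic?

Yes

This is the forward direction of contraposition, which is intuitionistically derivable.
Assume q -> p and ~p. If q held then p would follow, contradicting ~p; so ~q.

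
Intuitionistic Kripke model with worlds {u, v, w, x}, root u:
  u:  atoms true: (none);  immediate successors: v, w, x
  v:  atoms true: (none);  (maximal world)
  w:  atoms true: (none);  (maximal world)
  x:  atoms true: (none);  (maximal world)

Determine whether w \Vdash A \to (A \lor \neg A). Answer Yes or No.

Yes

w \Vdash A \to (A \lor \neg A) vacuously: no world accessible from w forces the antecedent A.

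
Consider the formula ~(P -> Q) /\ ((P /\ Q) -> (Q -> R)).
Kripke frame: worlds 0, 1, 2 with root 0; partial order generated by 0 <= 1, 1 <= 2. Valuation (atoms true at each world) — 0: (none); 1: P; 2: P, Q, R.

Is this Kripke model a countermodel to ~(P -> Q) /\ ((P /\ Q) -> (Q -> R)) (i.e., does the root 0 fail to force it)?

Yes

0 ||-/- ~(P -> Q) /\ ((P /\ Q) -> (Q -> R)) since 0 fails ~(P -> Q).
So the root 0 does not force ~(P -> Q) /\ ((P /\ Q) -> (Q -> R)); the model is a countermodel.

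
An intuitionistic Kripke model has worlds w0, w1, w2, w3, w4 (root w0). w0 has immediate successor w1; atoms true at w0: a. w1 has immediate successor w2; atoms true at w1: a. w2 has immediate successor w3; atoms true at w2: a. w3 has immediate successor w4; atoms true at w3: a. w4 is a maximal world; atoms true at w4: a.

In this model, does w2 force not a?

No

w2 does not force not a since w2 is accessible from w2 and w2 forces a.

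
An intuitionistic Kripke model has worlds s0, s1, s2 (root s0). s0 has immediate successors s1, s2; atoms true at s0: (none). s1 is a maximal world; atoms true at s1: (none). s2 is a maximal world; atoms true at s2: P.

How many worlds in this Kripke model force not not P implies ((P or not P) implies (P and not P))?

1

s0: does not force it — s0 does not force not not P implies ((P or not P) implies (P and not P)): at the accessible world s2, s2 forces not not P but s2 does not force (P or not P) implies (P and not P).
s1: forces it.
s2: does not force it — s2 does not force not not P implies ((P or not P) implies (P and not P)): already at s2 itself, s2 forces not not P but s2 does not force (P or not P) implies (P and not P).
Worlds forcing the formula: {s1}.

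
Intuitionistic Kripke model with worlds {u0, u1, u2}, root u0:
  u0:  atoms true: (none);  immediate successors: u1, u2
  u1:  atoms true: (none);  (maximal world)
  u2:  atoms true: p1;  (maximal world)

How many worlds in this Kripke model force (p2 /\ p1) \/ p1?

u0: does not force it — u0 ||-/- (p2 /\ p1) \/ p1: neither disjunct is forced at u0.
u1: does not force it — u1 ||-/- (p2 /\ p1) \/ p1: neither disjunct is forced at u1.
u2: forces it.
Worlds forcing the formula: {u2}.

1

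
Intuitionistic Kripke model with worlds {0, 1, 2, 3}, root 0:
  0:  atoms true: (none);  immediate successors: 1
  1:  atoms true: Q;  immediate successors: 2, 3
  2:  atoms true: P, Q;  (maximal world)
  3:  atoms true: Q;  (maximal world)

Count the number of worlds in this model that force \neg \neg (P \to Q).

0: forces it.
1: forces it.
2: forces it.
3: forces it.
Worlds forcing the formula: {0, 1, 2, 3}.

4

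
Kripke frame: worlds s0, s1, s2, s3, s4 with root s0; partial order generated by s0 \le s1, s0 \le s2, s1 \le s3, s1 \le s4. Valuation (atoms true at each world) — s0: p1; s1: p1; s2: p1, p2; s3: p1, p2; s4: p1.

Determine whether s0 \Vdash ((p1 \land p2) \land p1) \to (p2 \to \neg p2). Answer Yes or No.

No

s0 \nVdash ((p1 \land p2) \land p1) \to (p2 \to \neg p2): at the accessible world s2, s2 \Vdash (p1 \land p2) \land p1 but s2 \nVdash p2 \to \neg p2.
s2 \nVdash p2 \to \neg p2: already at s2 itself, s2 \Vdash p2 but s2 \nVdash \neg p2.
s2 \nVdash \neg p2 since s2 is accessible from s2 and s2 \Vdash p2.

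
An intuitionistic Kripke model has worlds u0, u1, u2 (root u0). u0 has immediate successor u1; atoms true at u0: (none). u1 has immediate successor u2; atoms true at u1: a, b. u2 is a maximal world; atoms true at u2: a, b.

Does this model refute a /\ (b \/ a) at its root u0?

Yes

u0 ||-/- a /\ (b \/ a) since u0 fails a.
So the root u0 does not force a /\ (b \/ a); the model is a countermodel.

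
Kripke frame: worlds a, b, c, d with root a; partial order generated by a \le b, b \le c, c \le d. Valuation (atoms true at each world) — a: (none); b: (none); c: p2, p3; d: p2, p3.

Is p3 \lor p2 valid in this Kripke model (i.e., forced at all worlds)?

No

Not every world: a \nVdash p3 \lor p2.
a \nVdash p3 \lor p2: neither disjunct is forced at a.
a lacks atom p3, so a \nVdash p3.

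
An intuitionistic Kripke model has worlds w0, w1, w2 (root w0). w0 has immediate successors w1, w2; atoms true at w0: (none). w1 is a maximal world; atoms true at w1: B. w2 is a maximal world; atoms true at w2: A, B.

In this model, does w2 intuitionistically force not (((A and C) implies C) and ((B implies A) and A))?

No

w2 does not force not (((A and C) implies C) and ((B implies A) and A)) since w2 is accessible from w2 and w2 forces ((A and C) implies C) and ((B implies A) and A).
w2 forces ((A and C) implies C) and ((B implies A) and A) since w2 forces both conjuncts.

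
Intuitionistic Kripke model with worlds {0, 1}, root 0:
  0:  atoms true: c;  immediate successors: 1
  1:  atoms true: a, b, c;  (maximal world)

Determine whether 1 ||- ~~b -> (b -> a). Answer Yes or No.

1 ||- ~~b -> (b -> a): every world accessible from 1 that forces ~~b (namely 1) also forces b -> a.

Yes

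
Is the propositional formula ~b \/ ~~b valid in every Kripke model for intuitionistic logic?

This is the weak law of excluded middle, which is not intuitionistically valid.
A Kripke countermodel: worlds s0, s1, s2; order generated by s0 <= s1, s0 <= s2; atoms true at each world — s0:{}; s1:{b}; s2:{}.
s0 ||-/- ~b \/ ~~b: neither disjunct is forced at s0.
s0 ||-/- ~b since s1 is accessible from s0 and s1 ||- b.
So the root s0 does not force the formula.

No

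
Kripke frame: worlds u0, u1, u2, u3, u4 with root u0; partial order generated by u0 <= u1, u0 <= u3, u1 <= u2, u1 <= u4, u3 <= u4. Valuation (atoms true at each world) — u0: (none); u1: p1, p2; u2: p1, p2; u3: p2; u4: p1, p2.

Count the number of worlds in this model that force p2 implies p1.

3

u0: does not force it — u0 does not force p2 implies p1: at the accessible world u3, u3 forces p2 but u3 does not force p1.
u1: forces it.
u2: forces it.
u3: does not force it — u3 does not force p2 implies p1: already at u3 itself, u3 forces p2 but u3 does not force p1.
u4: forces it.
Worlds forcing the formula: {u1, u2, u4}.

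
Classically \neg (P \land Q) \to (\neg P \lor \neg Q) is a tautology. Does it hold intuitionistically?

No

This is the constructively invalid direction of De Morgan's law for conjunction, which is not intuitionistically valid.
A Kripke countermodel: worlds u, v, w; order generated by u \le v, u \le w; atoms true at each world — u:{}; v:{P}; w:{Q}.
u \nVdash \neg (P \land Q) \to (\neg P \lor \neg Q): already at u itself, u \Vdash \neg (P \land Q) but u \nVdash \neg P \lor \neg Q.
u \nVdash \neg P \lor \neg Q: neither disjunct is forced at u.
u \nVdash \neg P since v is accessible from u and v \Vdash P.
So the root u does not force the formula.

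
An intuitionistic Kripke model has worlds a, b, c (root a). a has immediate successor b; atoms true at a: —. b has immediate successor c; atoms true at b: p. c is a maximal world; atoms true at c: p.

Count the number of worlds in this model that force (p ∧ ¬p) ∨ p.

2

a: does not force it — a ⊮ (p ∧ ¬p) ∨ p: neither disjunct is forced at a.
b: forces it.
c: forces it.
Worlds forcing the formula: {b, c}.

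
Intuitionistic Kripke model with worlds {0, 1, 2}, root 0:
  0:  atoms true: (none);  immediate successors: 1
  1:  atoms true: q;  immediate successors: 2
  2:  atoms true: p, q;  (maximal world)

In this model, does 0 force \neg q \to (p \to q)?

0 \Vdash \neg q \to (p \to q) vacuously: no world accessible from 0 forces the antecedent \neg q.

Yes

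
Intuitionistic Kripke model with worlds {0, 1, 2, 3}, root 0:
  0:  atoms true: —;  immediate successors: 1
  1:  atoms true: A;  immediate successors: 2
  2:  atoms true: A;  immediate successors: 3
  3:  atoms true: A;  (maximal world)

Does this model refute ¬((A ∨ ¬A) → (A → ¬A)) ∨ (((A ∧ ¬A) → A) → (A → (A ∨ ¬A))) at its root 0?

No

0 ⊩ ¬((A ∨ ¬A) → (A → ¬A)) ∨ (((A ∧ ¬A) → A) → (A → (A ∨ ¬A))) via the disjunct ¬((A ∨ ¬A) → (A → ¬A)).
So the root 0 forces ¬((A ∨ ¬A) → (A → ¬A)) ∨ (((A ∧ ¬A) → A) → (A → (A ∨ ¬A))); the model is not a countermodel.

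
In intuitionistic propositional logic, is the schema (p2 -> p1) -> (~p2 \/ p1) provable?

No

This is the material-implication-as-disjunction principle, which is not intuitionistically valid.
A Kripke countermodel: worlds 0, 1; order generated by 0 <= 1; atoms true at each world — 0:{}; 1:{p1,p2}.
0 ||-/- (p2 -> p1) -> (~p2 \/ p1): already at 0 itself, 0 ||- p2 -> p1 but 0 ||-/- ~p2 \/ p1.
0 ||-/- ~p2 \/ p1: neither disjunct is forced at 0.
0 ||-/- ~p2 since 1 is accessible from 0 and 1 ||- p2.
So the root 0 does not force the formula.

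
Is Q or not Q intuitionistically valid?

No

This is the law of excluded middle, which is not intuitionistically valid.
A Kripke countermodel: worlds s0, s1; order generated by s0 <= s1; atoms true at each world — s0:{}; s1:{Q}.
s0 does not force Q or not Q: neither disjunct is forced at s0.
s0 lacks atom Q, so s0 does not force Q.
So the root s0 does not force the formula.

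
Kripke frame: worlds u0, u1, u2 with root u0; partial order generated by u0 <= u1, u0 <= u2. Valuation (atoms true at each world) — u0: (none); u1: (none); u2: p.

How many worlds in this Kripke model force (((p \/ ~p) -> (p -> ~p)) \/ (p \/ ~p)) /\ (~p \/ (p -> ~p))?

1

u0: does not force it — u0 ||-/- (((p \/ ~p) -> (p -> ~p)) \/ (p \/ ~p)) /\ (~p \/ (p -> ~p)) since u0 fails ((p \/ ~p) -> (p -> ~p)) \/ (p \/ ~p).
u1: forces it.
u2: does not force it.
Worlds forcing the formula: {u1}.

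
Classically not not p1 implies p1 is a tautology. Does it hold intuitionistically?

This is double-negation elimination, which is not intuitionistically valid.
A Kripke countermodel: worlds w0, w1; order generated by w0 <= w1; atoms true at each world — w0:{}; w1:{p1}.
w0 does not force not not p1 implies p1: already at w0 itself, w0 forces not not p1 but w0 does not force p1.
w0 lacks atom p1, so w0 does not force p1.
So the root w0 does not force the formula.

No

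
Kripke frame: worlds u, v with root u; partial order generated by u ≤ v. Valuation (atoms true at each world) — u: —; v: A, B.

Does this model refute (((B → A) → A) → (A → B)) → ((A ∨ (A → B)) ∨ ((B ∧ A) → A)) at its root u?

No

u ⊩ (((B → A) → A) → (A → B)) → ((A ∨ (A → B)) ∨ ((B ∧ A) → A)): every world accessible from u that forces ((B → A) → A) → (A → B) (namely u, v) also forces (A ∨ (A → B)) ∨ ((B ∧ A) → A).
So the root u forces (((B → A) → A) → (A → B)) → ((A ∨ (A → B)) ∨ ((B ∧ A) → A)); the model is not a countermodel.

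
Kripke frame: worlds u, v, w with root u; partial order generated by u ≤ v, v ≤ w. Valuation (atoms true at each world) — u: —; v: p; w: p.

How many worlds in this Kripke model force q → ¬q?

u: forces it.
v: forces it.
w: forces it.
Worlds forcing the formula: {u, v, w}.

3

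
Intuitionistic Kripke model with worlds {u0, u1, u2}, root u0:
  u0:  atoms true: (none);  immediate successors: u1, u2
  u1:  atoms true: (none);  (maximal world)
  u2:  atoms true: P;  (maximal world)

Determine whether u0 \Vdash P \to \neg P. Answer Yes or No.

u0 \nVdash P \to \neg P: at the accessible world u2, u2 \Vdash P but u2 \nVdash \neg P.
u2 \nVdash \neg P since u2 is accessible from u2 and u2 \Vdash P.

No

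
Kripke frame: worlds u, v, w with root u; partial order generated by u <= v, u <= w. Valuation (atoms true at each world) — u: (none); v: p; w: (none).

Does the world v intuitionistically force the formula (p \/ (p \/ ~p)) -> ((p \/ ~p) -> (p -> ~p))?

No

v ||-/- (p \/ (p \/ ~p)) -> ((p \/ ~p) -> (p -> ~p)): already at v itself, v ||- p \/ (p \/ ~p) but v ||-/- (p \/ ~p) -> (p -> ~p).
v ||-/- (p \/ ~p) -> (p -> ~p): already at v itself, v ||- p \/ ~p but v ||-/- p -> ~p.
v ||-/- p -> ~p: already at v itself, v ||- p but v ||-/- ~p.
v ||-/- ~p since v is accessible from v and v ||- p.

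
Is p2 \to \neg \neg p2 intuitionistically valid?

Yes

This is double-negation introduction, which is intuitionistically derivable.
If a world forces p2 then every accessible world forces p2 (persistence), so none forces \neg p2; hence \neg \neg p2.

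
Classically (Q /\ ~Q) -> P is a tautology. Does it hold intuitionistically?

This is an instance of ex falso quodlibet, which is intuitionistically derivable.
No world can force both Q and ~Q, so the antecedent Q /\ ~Q is never forced and the implication holds vacuously at every world.

Yes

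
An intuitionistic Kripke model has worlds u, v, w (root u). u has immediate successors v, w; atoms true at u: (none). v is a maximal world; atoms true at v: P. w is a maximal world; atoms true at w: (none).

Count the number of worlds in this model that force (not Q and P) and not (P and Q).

u: does not force it — u does not force (not Q and P) and not (P and Q) since u fails not Q and P.
v: forces it.
w: does not force it.
Worlds forcing the formula: {v}.

1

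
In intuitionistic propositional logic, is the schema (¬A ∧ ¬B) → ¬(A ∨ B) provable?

This is a constructively valid De Morgan direction (conjunction of negations to negated disjunction), which is intuitionistically derivable.
If both ¬A and ¬B hold at a world, no accessible world forces A or forces B, so none forces A ∨ B.

Yes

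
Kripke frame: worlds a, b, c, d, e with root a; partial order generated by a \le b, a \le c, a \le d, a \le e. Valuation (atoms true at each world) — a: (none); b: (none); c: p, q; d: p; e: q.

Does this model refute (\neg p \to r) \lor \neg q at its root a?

a \nVdash (\neg p \to r) \lor \neg q: neither disjunct is forced at a.
a \nVdash \neg p \to r: at the accessible world b, b \Vdash \neg p but b \nVdash r.
b lacks atom r, so b \nVdash r.
So the root a does not force (\neg p \to r) \lor \neg q; the model is a countermodel.

Yes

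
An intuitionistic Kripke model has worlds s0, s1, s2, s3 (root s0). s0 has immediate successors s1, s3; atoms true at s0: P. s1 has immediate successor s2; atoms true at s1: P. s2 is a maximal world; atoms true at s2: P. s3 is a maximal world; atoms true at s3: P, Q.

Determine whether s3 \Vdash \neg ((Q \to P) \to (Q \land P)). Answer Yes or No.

s3 \nVdash \neg ((Q \to P) \to (Q \land P)) since s3 is accessible from s3 and s3 \Vdash (Q \to P) \to (Q \land P).
s3 \Vdash (Q \to P) \to (Q \land P): every world accessible from s3 that forces Q \to P (namely s3) also forces Q \land P.

No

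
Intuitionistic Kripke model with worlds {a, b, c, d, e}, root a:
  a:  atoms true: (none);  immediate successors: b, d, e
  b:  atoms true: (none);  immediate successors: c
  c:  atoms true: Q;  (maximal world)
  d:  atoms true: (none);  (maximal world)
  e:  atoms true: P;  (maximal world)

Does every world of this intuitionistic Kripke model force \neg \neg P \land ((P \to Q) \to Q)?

No

Not every world: a \nVdash \neg \neg P \land ((P \to Q) \to Q).
a \nVdash \neg \neg P \land ((P \to Q) \to Q) since a fails \neg \neg P.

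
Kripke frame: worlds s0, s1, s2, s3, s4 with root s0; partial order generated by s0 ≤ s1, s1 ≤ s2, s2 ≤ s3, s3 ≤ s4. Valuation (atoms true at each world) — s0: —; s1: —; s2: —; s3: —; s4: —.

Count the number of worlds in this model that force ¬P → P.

0

s0: does not force it — s0 ⊮ ¬P → P: already at s0 itself, s0 ⊩ ¬P but s0 ⊮ P.
s1: does not force it.
s2: does not force it.
s3: does not force it.
s4: does not force it.
Worlds forcing the formula: { }.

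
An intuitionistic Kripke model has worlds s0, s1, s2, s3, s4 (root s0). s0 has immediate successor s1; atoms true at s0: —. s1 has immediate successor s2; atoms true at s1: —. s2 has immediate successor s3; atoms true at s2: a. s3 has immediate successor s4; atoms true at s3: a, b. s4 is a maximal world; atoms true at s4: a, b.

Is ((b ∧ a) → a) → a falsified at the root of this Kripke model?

s0 ⊮ ((b ∧ a) → a) → a: already at s0 itself, s0 ⊩ (b ∧ a) → a but s0 ⊮ a.
s0 lacks atom a, so s0 ⊮ a.
So the root s0 does not force ((b ∧ a) → a) → a; the model is a countermodel.

Yes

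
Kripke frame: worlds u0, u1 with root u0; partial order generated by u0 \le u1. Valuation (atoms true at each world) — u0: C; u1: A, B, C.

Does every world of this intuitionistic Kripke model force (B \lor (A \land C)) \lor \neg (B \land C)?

Not every world: u0 \nVdash (B \lor (A \land C)) \lor \neg (B \land C).
u0 \nVdash (B \lor (A \land C)) \lor \neg (B \land C): neither disjunct is forced at u0.
u0 \nVdash B \lor (A \land C): neither disjunct is forced at u0.

No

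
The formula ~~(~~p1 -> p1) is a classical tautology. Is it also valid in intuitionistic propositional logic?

Yes

This is the double negation of double-negation elimination, which is intuitionistically derivable.
By Glivenko's theorem the double negation of any classical propositional tautology is intuitionistically provable; ~~p1 -> p1 is classically a tautology.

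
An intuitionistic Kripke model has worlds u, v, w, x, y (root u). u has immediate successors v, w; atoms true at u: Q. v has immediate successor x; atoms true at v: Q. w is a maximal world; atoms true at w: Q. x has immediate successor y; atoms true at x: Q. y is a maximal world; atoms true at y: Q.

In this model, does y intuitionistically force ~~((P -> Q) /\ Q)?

Yes

y ||- ~~((P -> Q) /\ Q): no world accessible from y forces ~((P -> Q) /\ Q).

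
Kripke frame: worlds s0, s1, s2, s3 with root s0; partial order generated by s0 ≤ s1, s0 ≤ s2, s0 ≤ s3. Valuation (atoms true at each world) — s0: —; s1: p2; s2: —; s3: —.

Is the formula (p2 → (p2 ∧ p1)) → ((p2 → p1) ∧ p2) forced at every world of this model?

No

Not every world: s0 ⊮ (p2 → (p2 ∧ p1)) → ((p2 → p1) ∧ p2).
s0 ⊮ (p2 → (p2 ∧ p1)) → ((p2 → p1) ∧ p2): at the accessible world s2, s2 ⊩ p2 → (p2 ∧ p1) but s2 ⊮ (p2 → p1) ∧ p2.
s2 ⊮ (p2 → p1) ∧ p2 since s2 fails p2.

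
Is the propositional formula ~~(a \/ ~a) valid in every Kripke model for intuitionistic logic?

Yes

This is the double negation of excluded middle, which is intuitionistically derivable.
Assuming ~(a \/ ~a): from a we'd get a \/ ~a, so ~a; but then a \/ ~a again — contradiction. Hence ~~(a \/ ~a).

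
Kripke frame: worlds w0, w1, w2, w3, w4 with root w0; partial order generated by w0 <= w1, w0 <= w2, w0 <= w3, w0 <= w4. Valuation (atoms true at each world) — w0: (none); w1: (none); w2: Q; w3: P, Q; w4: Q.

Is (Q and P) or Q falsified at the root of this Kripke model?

w0 does not force (Q and P) or Q: neither disjunct is forced at w0.
w0 does not force Q and P since w0 fails Q.
So the root w0 does not force (Q and P) or Q; the model is a countermodel.

Yes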